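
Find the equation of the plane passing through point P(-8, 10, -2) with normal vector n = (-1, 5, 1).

The plane through P with normal n = (a, b, c) satisfies n·(r - P) = 0,
i.e. ax + by + cz = a·x₀ + b·y₀ + c·z₀.
d = (-1)·(-8) + 5·10 + 1·(-2)
  = 8 + 50 - 2
  = 56
Equation: -x + 5y + z = 56

-x + 5y + z = 56


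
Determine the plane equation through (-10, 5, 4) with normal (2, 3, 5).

The plane through P with normal n = (a, b, c) satisfies n·(r - P) = 0,
i.e. ax + by + cz = a·x₀ + b·y₀ + c·z₀.
d = 2·(-10) + 3·5 + 5·4
  = -20 + 15 + 20
  = 15
Equation: 2x + 3y + 5z = 15

2x + 3y + 5z = 15


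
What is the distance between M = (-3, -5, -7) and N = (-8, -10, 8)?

d = √[(x₂-x₁)² + (y₂-y₁)² + (z₂-z₁)²]
  = √[(-5)² + (-5)² + 15²]
  = √[25 + 25 + 225]
  = √275
  ≈ 16.58

16.58


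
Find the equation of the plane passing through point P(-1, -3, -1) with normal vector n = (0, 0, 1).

The plane through P with normal n = (a, b, c) satisfies n·(r - P) = 0,
i.e. ax + by + cz = a·x₀ + b·y₀ + c·z₀.
d = 0·(-1) + 0·(-3) + 1·(-1)
  = 0 + 0 - 1
  = -1
Equation: z = -1

z = -1


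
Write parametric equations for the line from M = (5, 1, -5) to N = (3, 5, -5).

Direction vector d = N - M = (3 - 5, 5 - 1, -5 + 5) = (-2, 4, 0)
Parametric form r = M + t·d:
x = 5 - 2t, y = 1 + 4t, z = -5

x = 5 - 2t, y = 1 + 4t, z = -5


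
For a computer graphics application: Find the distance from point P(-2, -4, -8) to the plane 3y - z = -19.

distance = |a·x₀ + b·y₀ + c·z₀ - d| / √(a² + b² + c²)
  = |0·(-2) + 3·(-4) + (-1)·(-8) - (-19)| / √(0² + 3² + (-1)²)
  = |0 - 12 + 8 + 19| / √(0 + 9 + 1)
  = |15| / √10
  = 15 / 3.162
  ≈ 4.743

4.743


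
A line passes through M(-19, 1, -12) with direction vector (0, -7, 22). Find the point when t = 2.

P(t) = M + t·d
  = (-19 + 0·2, 1 + (-7)·2, -12 + 22·2)
  = (-19 + 0, 1 - 14, -12 + 44)
  = (-19, -13, 32)

(-19, -13, 32)


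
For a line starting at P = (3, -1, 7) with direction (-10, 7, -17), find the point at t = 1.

P(t) = P + t·d
  = (3 + (-10)·1, -1 + 7·1, 7 + (-17)·1)
  = (3 - 10, -1 + 7, 7 - 17)
  = (-7, 6, -10)

(-7, 6, -10)


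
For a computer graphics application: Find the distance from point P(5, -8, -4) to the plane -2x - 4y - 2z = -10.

distance = |a·x₀ + b·y₀ + c·z₀ - d| / √(a² + b² + c²)
  = |(-2)·5 + (-4)·(-8) + (-2)·(-4) - (-10)| / √((-2)² + (-4)² + (-2)²)
  = |-10 + 32 + 8 + 10| / √(4 + 16 + 4)
  = |40| / √24
  = 40 / 4.899
  ≈ 8.165

8.165


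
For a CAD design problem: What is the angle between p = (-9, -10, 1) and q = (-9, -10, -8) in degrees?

p·q = (-9)·(-9) + (-10)·(-10) + 1·(-8) = 81 + 100 - 8 = 173
|p| = √((-9)² + (-10)² + 1²) = √182 ≈ 13.49
|q| = √((-9)² + (-10)² + (-8)²) = √245 ≈ 15.65
cos θ = (p·q)/(|p||q|) = 173/(13.49·15.65) ≈ 0.8193
θ = arccos(0.8193) ≈ 34.99°

34.99°


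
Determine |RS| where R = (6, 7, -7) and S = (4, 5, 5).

d = √[(x₂-x₁)² + (y₂-y₁)² + (z₂-z₁)²]
  = √[(-2)² + (-2)² + 12²]
  = √[4 + 4 + 144]
  = √152
  ≈ 12.33

12.33


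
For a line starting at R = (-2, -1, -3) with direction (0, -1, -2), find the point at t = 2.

P(t) = R + t·d
  = (-2 + 0·2, -1 + (-1)·2, -3 + (-2)·2)
  = (-2 + 0, -1 - 2, -3 - 4)
  = (-2, -3, -7)

(-2, -3, -7)


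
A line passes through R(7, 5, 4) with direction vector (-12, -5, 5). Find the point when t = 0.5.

P(t) = R + t·d
  = (7 + (-12)·0.5, 5 + (-5)·0.5, 4 + 5·0.5)
  = (7 - 6, 5 - 2.5, 4 + 2.5)
  = (1, 2.5, 6.5)

(1, 2.5, 6.5)


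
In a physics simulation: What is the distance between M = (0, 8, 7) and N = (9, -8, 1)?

d = √[(x₂-x₁)² + (y₂-y₁)² + (z₂-z₁)²]
  = √[9² + (-16)² + (-6)²]
  = √[81 + 256 + 36]
  = √373
  ≈ 19.31

19.31


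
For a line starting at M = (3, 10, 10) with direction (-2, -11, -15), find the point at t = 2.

P(t) = M + t·d
  = (3 + (-2)·2, 10 + (-11)·2, 10 + (-15)·2)
  = (3 - 4, 10 - 22, 10 - 30)
  = (-1, -12, -20)

(-1, -12, -20)


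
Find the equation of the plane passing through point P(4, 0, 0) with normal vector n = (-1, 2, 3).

The plane through P with normal n = (a, b, c) satisfies n·(r - P) = 0,
i.e. ax + by + cz = a·x₀ + b·y₀ + c·z₀.
d = (-1)·4 + 2·0 + 3·0
  = -4 + 0 + 0
  = -4
Equation: -x + 2y + 3z = -4

-x + 2y + 3z = -4


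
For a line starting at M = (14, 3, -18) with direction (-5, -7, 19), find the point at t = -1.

P(t) = M + t·d
  = (14 + (-5)·(-1), 3 + (-7)·(-1), -18 + 19·(-1))
  = (14 + 5, 3 + 7, -18 - 19)
  = (19, 10, -37)

(19, 10, -37)


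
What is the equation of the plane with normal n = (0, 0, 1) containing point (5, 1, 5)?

The plane through P with normal n = (a, b, c) satisfies n·(r - P) = 0,
i.e. ax + by + cz = a·x₀ + b·y₀ + c·z₀.
d = 0·5 + 0·1 + 1·5
  = 0 + 0 + 5
  = 5
Equation: z = 5

z = 5


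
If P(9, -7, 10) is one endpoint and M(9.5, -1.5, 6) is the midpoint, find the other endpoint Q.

Q = 2M - P
  = (2·9.5 - 9, 2·(-1.5) - (-7), 2·6 - 10)
  = (19 - 9, -3 + 7, 12 - 10)
  = (10, 4, 2)

(10, 4, 2)


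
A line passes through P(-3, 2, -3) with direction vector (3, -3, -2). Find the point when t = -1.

P(t) = P + t·d
  = (-3 + 3·(-1), 2 + (-3)·(-1), -3 + (-2)·(-1))
  = (-3 - 3, 2 + 3, -3 + 2)
  = (-6, 5, -1)

(-6, 5, -1)


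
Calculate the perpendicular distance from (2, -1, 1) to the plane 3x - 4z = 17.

distance = |a·x₀ + b·y₀ + c·z₀ - d| / √(a² + b² + c²)
  = |3·2 + 0·(-1) + (-4)·1 - 17| / √(3² + 0² + (-4)²)
  = |6 + 0 - 4 - 17| / √(9 + 0 + 16)
  = |-15| / √25
  = 15 / 5
  ≈ 3

3


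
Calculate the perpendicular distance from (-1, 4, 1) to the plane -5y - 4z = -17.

distance = |a·x₀ + b·y₀ + c·z₀ - d| / √(a² + b² + c²)
  = |0·(-1) + (-5)·4 + (-4)·1 - (-17)| / √(0² + (-5)² + (-4)²)
  = |0 - 20 - 4 + 17| / √(0 + 25 + 16)
  = |-7| / √41
  = 7 / 6.403
  ≈ 1.093

1.093


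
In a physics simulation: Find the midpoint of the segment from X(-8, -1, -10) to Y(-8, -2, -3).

M = ((x₁+x₂)/2, (y₁+y₂)/2, (z₁+z₂)/2)
  = ((-8 - 8)/2, (-1 - 2)/2, (-10 - 3)/2)
  = (-16/2, -3/2, -13/2)
  = (-8, -1.5, -6.5)

(-8, -1.5, -6.5)


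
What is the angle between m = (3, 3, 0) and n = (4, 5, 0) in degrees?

m·n = 3·4 + 3·5 + 0·0 = 12 + 15 + 0 = 27
|m| = √(3² + 3² + 0²) = √18 ≈ 4.243
|n| = √(4² + 5² + 0²) = √41 ≈ 6.403
cos θ = (m·n)/(|m||n|) = 27/(4.243·6.403) ≈ 0.9939
θ = arccos(0.9939) ≈ 6.34°

6.34°


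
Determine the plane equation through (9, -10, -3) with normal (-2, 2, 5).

The plane through P with normal n = (a, b, c) satisfies n·(r - P) = 0,
i.e. ax + by + cz = a·x₀ + b·y₀ + c·z₀.
d = (-2)·9 + 2·(-10) + 5·(-3)
  = -18 - 20 - 15
  = -53
Equation: -2x + 2y + 5z = -53

-2x + 2y + 5z = -53


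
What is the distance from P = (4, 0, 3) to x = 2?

distance = |a·x₀ + b·y₀ + c·z₀ - d| / √(a² + b² + c²)
  = |1·4 + 0·0 + 0·3 - 2| / √(1² + 0² + 0²)
  = |4 + 0 + 0 - 2| / √(1 + 0 + 0)
  = |2| / √1
  = 2 / 1
  ≈ 2

2


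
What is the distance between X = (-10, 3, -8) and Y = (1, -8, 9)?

d = √[(x₂-x₁)² + (y₂-y₁)² + (z₂-z₁)²]
  = √[11² + (-11)² + 17²]
  = √[121 + 121 + 289]
  = √531
  ≈ 23.04

23.04


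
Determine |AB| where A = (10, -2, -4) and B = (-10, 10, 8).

d = √[(x₂-x₁)² + (y₂-y₁)² + (z₂-z₁)²]
  = √[(-20)² + 12² + 12²]
  = √[400 + 144 + 144]
  = √688
  ≈ 26.23

26.23


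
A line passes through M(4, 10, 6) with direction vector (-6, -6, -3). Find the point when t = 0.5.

P(t) = M + t·d
  = (4 + (-6)·0.5, 10 + (-6)·0.5, 6 + (-3)·0.5)
  = (4 - 3, 10 - 3, 6 - 1.5)
  = (1, 7, 4.5)

(1, 7, 4.5)


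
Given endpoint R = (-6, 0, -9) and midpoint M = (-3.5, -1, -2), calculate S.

S = 2M - R
  = (2·(-3.5) - (-6), 2·(-1) - 0, 2·(-2) - (-9))
  = (-7 + 6, -2 + 0, -4 + 9)
  = (-1, -2, 5)

(-1, -2, 5)


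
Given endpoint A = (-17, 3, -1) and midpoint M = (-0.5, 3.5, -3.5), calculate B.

B = 2M - A
  = (2·(-0.5) - (-17), 2·3.5 - 3, 2·(-3.5) - (-1))
  = (-1 + 17, 7 - 3, -7 + 1)
  = (16, 4, -6)

(16, 4, -6)


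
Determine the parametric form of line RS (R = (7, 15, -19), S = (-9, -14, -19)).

Direction vector d = S - R = (-9 - 7, -14 - 15, -19 + 19) = (-16, -29, 0)
Parametric form r = R + t·d:
x = 7 - 16t, y = 15 - 29t, z = -19

x = 7 - 16t, y = 15 - 29t, z = -19


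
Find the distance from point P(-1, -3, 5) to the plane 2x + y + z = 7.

distance = |a·x₀ + b·y₀ + c·z₀ - d| / √(a² + b² + c²)
  = |2·(-1) + 1·(-3) + 1·5 - 7| / √(2² + 1² + 1²)
  = |-2 - 3 + 5 - 7| / √(4 + 1 + 1)
  = |-7| / √6
  = 7 / 2.449
  ≈ 2.858

2.858


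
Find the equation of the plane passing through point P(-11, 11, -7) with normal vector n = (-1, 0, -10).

The plane through P with normal n = (a, b, c) satisfies n·(r - P) = 0,
i.e. ax + by + cz = a·x₀ + b·y₀ + c·z₀.
d = (-1)·(-11) + 0·11 + (-10)·(-7)
  = 11 + 0 + 70
  = 81
Equation: -x - 10z = 81

-x - 10z = 81


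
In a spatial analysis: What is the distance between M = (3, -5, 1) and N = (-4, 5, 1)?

d = √[(x₂-x₁)² + (y₂-y₁)² + (z₂-z₁)²]
  = √[(-7)² + 10² + 0²]
  = √[49 + 100 + 0]
  = √149
  ≈ 12.21

12.21


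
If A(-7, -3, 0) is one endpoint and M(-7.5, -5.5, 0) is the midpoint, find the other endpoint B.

B = 2M - A
  = (2·(-7.5) - (-7), 2·(-5.5) - (-3), 2·0 - 0)
  = (-15 + 7, -11 + 3, 0 + 0)
  = (-8, -8, 0)

(-8, -8, 0)


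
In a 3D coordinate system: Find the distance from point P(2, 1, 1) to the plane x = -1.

distance = |a·x₀ + b·y₀ + c·z₀ - d| / √(a² + b² + c²)
  = |1·2 + 0·1 + 0·1 - (-1)| / √(1² + 0² + 0²)
  = |2 + 0 + 0 + 1| / √(1 + 0 + 0)
  = |3| / √1
  = 3 / 1
  ≈ 3

3


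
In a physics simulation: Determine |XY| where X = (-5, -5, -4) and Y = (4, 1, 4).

d = √[(x₂-x₁)² + (y₂-y₁)² + (z₂-z₁)²]
  = √[9² + 6² + 8²]
  = √[81 + 36 + 64]
  = √181
  ≈ 13.45

13.45


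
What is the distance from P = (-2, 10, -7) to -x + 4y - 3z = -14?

distance = |a·x₀ + b·y₀ + c·z₀ - d| / √(a² + b² + c²)
  = |(-1)·(-2) + 4·10 + (-3)·(-7) - (-14)| / √((-1)² + 4² + (-3)²)
  = |2 + 40 + 21 + 14| / √(1 + 16 + 9)
  = |77| / √26
  = 77 / 5.099
  ≈ 15.1

15.1


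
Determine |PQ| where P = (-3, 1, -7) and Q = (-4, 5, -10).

d = √[(x₂-x₁)² + (y₂-y₁)² + (z₂-z₁)²]
  = √[(-1)² + 4² + (-3)²]
  = √[1 + 16 + 9]
  = √26
  ≈ 5.099

5.099


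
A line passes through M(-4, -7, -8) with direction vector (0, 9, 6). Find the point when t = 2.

P(t) = M + t·d
  = (-4 + 0·2, -7 + 9·2, -8 + 6·2)
  = (-4 + 0, -7 + 18, -8 + 12)
  = (-4, 11, 4)

(-4, 11, 4)


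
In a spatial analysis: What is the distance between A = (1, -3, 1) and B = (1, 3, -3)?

d = √[(x₂-x₁)² + (y₂-y₁)² + (z₂-z₁)²]
  = √[0² + 6² + (-4)²]
  = √[0 + 36 + 16]
  = √52
  ≈ 7.211

7.211


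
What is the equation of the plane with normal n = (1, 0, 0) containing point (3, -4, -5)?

The plane through P with normal n = (a, b, c) satisfies n·(r - P) = 0,
i.e. ax + by + cz = a·x₀ + b·y₀ + c·z₀.
d = 1·3 + 0·(-4) + 0·(-5)
  = 3 + 0 + 0
  = 3
Equation: x = 3

x = 3


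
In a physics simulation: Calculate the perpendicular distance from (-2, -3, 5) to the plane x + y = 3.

distance = |a·x₀ + b·y₀ + c·z₀ - d| / √(a² + b² + c²)
  = |1·(-2) + 1·(-3) + 0·5 - 3| / √(1² + 1² + 0²)
  = |-2 - 3 + 0 - 3| / √(1 + 1 + 0)
  = |-8| / √2
  = 8 / 1.414
  ≈ 5.657

5.657


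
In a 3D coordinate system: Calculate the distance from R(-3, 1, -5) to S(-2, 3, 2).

d = √[(x₂-x₁)² + (y₂-y₁)² + (z₂-z₁)²]
  = √[1² + 2² + 7²]
  = √[1 + 4 + 49]
  = √54
  ≈ 7.348

7.348


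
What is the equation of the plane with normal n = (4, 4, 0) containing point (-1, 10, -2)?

The plane through P with normal n = (a, b, c) satisfies n·(r - P) = 0,
i.e. ax + by + cz = a·x₀ + b·y₀ + c·z₀.
d = 4·(-1) + 4·10 + 0·(-2)
  = -4 + 40 + 0
  = 36
Equation: 4x + 4y = 36

4x + 4y = 36


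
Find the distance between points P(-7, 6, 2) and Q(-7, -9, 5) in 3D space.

d = √[(x₂-x₁)² + (y₂-y₁)² + (z₂-z₁)²]
  = √[0² + (-15)² + 3²]
  = √[0 + 225 + 9]
  = √234
  ≈ 15.3

15.3


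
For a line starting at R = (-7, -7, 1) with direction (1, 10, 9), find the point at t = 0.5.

P(t) = R + t·d
  = (-7 + 1·0.5, -7 + 10·0.5, 1 + 9·0.5)
  = (-7 + 0.5, -7 + 5, 1 + 4.5)
  = (-6.5, -2, 5.5)

(-6.5, -2, 5.5)


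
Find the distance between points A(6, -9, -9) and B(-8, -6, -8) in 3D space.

d = √[(x₂-x₁)² + (y₂-y₁)² + (z₂-z₁)²]
  = √[(-14)² + 3² + 1²]
  = √[196 + 9 + 1]
  = √206
  ≈ 14.35

14.35


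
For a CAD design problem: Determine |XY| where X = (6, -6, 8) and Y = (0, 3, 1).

d = √[(x₂-x₁)² + (y₂-y₁)² + (z₂-z₁)²]
  = √[(-6)² + 9² + (-7)²]
  = √[36 + 81 + 49]
  = √166
  ≈ 12.88

12.88


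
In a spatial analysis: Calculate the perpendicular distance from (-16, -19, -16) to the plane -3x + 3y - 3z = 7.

distance = |a·x₀ + b·y₀ + c·z₀ - d| / √(a² + b² + c²)
  = |(-3)·(-16) + 3·(-19) + (-3)·(-16) - 7| / √((-3)² + 3² + (-3)²)
  = |48 - 57 + 48 - 7| / √(9 + 9 + 9)
  = |32| / √27
  = 32 / 5.196
  ≈ 6.158

6.158


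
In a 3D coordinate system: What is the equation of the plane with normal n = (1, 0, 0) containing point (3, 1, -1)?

The plane through P with normal n = (a, b, c) satisfies n·(r - P) = 0,
i.e. ax + by + cz = a·x₀ + b·y₀ + c·z₀.
d = 1·3 + 0·1 + 0·(-1)
  = 3 + 0 + 0
  = 3
Equation: x = 3

x = 3


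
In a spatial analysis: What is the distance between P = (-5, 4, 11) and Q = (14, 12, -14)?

d = √[(x₂-x₁)² + (y₂-y₁)² + (z₂-z₁)²]
  = √[19² + 8² + (-25)²]
  = √[361 + 64 + 625]
  = √1050
  ≈ 32.4

32.4


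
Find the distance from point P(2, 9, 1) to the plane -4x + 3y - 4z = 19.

distance = |a·x₀ + b·y₀ + c·z₀ - d| / √(a² + b² + c²)
  = |(-4)·2 + 3·9 + (-4)·1 - 19| / √((-4)² + 3² + (-4)²)
  = |-8 + 27 - 4 - 19| / √(16 + 9 + 16)
  = |-4| / √41
  = 4 / 6.403
  ≈ 0.6247

0.6247


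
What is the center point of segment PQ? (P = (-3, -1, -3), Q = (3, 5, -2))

M = ((x₁+x₂)/2, (y₁+y₂)/2, (z₁+z₂)/2)
  = ((-3 + 3)/2, (-1 + 5)/2, (-3 - 2)/2)
  = (0/2, 4/2, -5/2)
  = (0, 2, -2.5)

(0, 2, -2.5)


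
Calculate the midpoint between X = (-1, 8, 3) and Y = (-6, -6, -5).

M = ((x₁+x₂)/2, (y₁+y₂)/2, (z₁+z₂)/2)
  = ((-1 - 6)/2, (8 - 6)/2, (3 - 5)/2)
  = (-7/2, 2/2, -2/2)
  = (-3.5, 1, -1)

(-3.5, 1, -1)


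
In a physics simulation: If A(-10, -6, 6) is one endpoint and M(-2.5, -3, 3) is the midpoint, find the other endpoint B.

B = 2M - A
  = (2·(-2.5) - (-10), 2·(-3) - (-6), 2·3 - 6)
  = (-5 + 10, -6 + 6, 6 - 6)
  = (5, 0, 0)

(5, 0, 0)


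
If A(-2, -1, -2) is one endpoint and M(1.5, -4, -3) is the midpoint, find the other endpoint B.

B = 2M - A
  = (2·1.5 - (-2), 2·(-4) - (-1), 2·(-3) - (-2))
  = (3 + 2, -8 + 1, -6 + 2)
  = (5, -7, -4)

(5, -7, -4)


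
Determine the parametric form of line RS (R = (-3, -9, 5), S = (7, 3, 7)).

Direction vector d = S - R = (7 + 3, 3 + 9, 7 - 5) = (10, 12, 2)
Parametric form r = R + t·d:
x = -3 + 10t, y = -9 + 12t, z = 5 + 2t

x = -3 + 10t, y = -9 + 12t, z = 5 + 2t


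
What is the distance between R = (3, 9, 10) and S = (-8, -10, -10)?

d = √[(x₂-x₁)² + (y₂-y₁)² + (z₂-z₁)²]
  = √[(-11)² + (-19)² + (-20)²]
  = √[121 + 361 + 400]
  = √882
  ≈ 29.7

29.7


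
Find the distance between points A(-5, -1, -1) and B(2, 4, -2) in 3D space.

d = √[(x₂-x₁)² + (y₂-y₁)² + (z₂-z₁)²]
  = √[7² + 5² + (-1)²]
  = √[49 + 25 + 1]
  = √75
  ≈ 8.66

8.66


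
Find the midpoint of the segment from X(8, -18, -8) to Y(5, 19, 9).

M = ((x₁+x₂)/2, (y₁+y₂)/2, (z₁+z₂)/2)
  = ((8 + 5)/2, (-18 + 19)/2, (-8 + 9)/2)
  = (13/2, 1/2, 1/2)
  = (6.5, 0.5, 0.5)

(6.5, 0.5, 0.5)


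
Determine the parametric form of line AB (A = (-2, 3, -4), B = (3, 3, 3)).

Direction vector d = B - A = (3 + 2, 3 - 3, 3 + 4) = (5, 0, 7)
Parametric form r = A + t·d:
x = -2 + 5t, y = 3, z = -4 + 7t

x = -2 + 5t, y = 3, z = -4 + 7t


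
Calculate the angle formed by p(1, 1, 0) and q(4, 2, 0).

p·q = 1·4 + 1·2 + 0·0 = 4 + 2 + 0 = 6
|p| = √(1² + 1² + 0²) = √2 ≈ 1.414
|q| = √(4² + 2² + 0²) = √20 ≈ 4.472
cos θ = (p·q)/(|p||q|) = 6/(1.414·4.472) ≈ 0.9487
θ = arccos(0.9487) ≈ 18.43°

18.43°


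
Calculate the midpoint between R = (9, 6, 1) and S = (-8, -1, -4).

M = ((x₁+x₂)/2, (y₁+y₂)/2, (z₁+z₂)/2)
  = ((9 - 8)/2, (6 - 1)/2, (1 - 4)/2)
  = (1/2, 5/2, -3/2)
  = (0.5, 2.5, -1.5)

(0.5, 2.5, -1.5)


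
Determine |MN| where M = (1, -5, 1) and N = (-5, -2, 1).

d = √[(x₂-x₁)² + (y₂-y₁)² + (z₂-z₁)²]
  = √[(-6)² + 3² + 0²]
  = √[36 + 9 + 0]
  = √45
  ≈ 6.708

6.708


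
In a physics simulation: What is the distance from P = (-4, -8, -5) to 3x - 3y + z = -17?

distance = |a·x₀ + b·y₀ + c·z₀ - d| / √(a² + b² + c²)
  = |3·(-4) + (-3)·(-8) + 1·(-5) - (-17)| / √(3² + (-3)² + 1²)
  = |-12 + 24 - 5 + 17| / √(9 + 9 + 1)
  = |24| / √19
  = 24 / 4.359
  ≈ 5.506

5.506


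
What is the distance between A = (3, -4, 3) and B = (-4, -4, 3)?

d = √[(x₂-x₁)² + (y₂-y₁)² + (z₂-z₁)²]
  = √[(-7)² + 0² + 0²]
  = √[49 + 0 + 0]
  = √49
  ≈ 7

7


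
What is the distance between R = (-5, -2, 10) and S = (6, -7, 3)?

d = √[(x₂-x₁)² + (y₂-y₁)² + (z₂-z₁)²]
  = √[11² + (-5)² + (-7)²]
  = √[121 + 25 + 49]
  = √195
  ≈ 13.96

13.96


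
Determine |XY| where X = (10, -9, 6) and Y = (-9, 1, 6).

d = √[(x₂-x₁)² + (y₂-y₁)² + (z₂-z₁)²]
  = √[(-19)² + 10² + 0²]
  = √[361 + 100 + 0]
  = √461
  ≈ 21.47

21.47


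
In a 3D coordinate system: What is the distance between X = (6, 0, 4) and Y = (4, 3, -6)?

d = √[(x₂-x₁)² + (y₂-y₁)² + (z₂-z₁)²]
  = √[(-2)² + 3² + (-10)²]
  = √[4 + 9 + 100]
  = √113
  ≈ 10.63

10.63


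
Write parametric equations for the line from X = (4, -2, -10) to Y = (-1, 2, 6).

Direction vector d = Y - X = (-1 - 4, 2 + 2, 6 + 10) = (-5, 4, 16)
Parametric form r = X + t·d:
x = 4 - 5t, y = -2 + 4t, z = -10 + 16t

x = 4 - 5t, y = -2 + 4t, z = -10 + 16t


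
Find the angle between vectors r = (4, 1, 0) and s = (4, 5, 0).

r·s = 4·4 + 1·5 + 0·0 = 16 + 5 + 0 = 21
|r| = √(4² + 1² + 0²) = √17 ≈ 4.123
|s| = √(4² + 5² + 0²) = √41 ≈ 6.403
cos θ = (r·s)/(|r||s|) = 21/(4.123·6.403) ≈ 0.7954
θ = arccos(0.7954) ≈ 37.3°

37.3°


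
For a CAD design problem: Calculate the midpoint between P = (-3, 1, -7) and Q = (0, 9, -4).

M = ((x₁+x₂)/2, (y₁+y₂)/2, (z₁+z₂)/2)
  = ((-3 + 0)/2, (1 + 9)/2, (-7 - 4)/2)
  = (-3/2, 10/2, -11/2)
  = (-1.5, 5, -5.5)

(-1.5, 5, -5.5)


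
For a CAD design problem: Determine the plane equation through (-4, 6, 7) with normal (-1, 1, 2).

The plane through P with normal n = (a, b, c) satisfies n·(r - P) = 0,
i.e. ax + by + cz = a·x₀ + b·y₀ + c·z₀.
d = (-1)·(-4) + 1·6 + 2·7
  = 4 + 6 + 14
  = 24
Equation: -x + y + 2z = 24

-x + y + 2z = 24


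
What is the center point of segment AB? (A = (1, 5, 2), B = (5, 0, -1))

M = ((x₁+x₂)/2, (y₁+y₂)/2, (z₁+z₂)/2)
  = ((1 + 5)/2, (5 + 0)/2, (2 - 1)/2)
  = (6/2, 5/2, 1/2)
  = (3, 2.5, 0.5)

(3, 2.5, 0.5)


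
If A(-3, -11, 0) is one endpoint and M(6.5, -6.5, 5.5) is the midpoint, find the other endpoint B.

B = 2M - A
  = (2·6.5 - (-3), 2·(-6.5) - (-11), 2·5.5 - 0)
  = (13 + 3, -13 + 11, 11 + 0)
  = (16, -2, 11)

(16, -2, 11)


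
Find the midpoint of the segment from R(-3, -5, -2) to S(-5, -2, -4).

M = ((x₁+x₂)/2, (y₁+y₂)/2, (z₁+z₂)/2)
  = ((-3 - 5)/2, (-5 - 2)/2, (-2 - 4)/2)
  = (-8/2, -7/2, -6/2)
  = (-4, -3.5, -3)

(-4, -3.5, -3)


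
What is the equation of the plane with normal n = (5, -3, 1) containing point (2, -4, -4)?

The plane through P with normal n = (a, b, c) satisfies n·(r - P) = 0,
i.e. ax + by + cz = a·x₀ + b·y₀ + c·z₀.
d = 5·2 + (-3)·(-4) + 1·(-4)
  = 10 + 12 - 4
  = 18
Equation: 5x - 3y + z = 18

5x - 3y + z = 18


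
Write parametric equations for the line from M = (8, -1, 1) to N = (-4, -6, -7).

Direction vector d = N - M = (-4 - 8, -6 + 1, -7 - 1) = (-12, -5, -8)
Parametric form r = M + t·d:
x = 8 - 12t, y = -1 - 5t, z = 1 - 8t

x = 8 - 12t, y = -1 - 5t, z = 1 - 8t


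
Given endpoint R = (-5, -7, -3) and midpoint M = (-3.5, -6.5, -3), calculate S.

S = 2M - R
  = (2·(-3.5) - (-5), 2·(-6.5) - (-7), 2·(-3) - (-3))
  = (-7 + 5, -13 + 7, -6 + 3)
  = (-2, -6, -3)

(-2, -6, -3)


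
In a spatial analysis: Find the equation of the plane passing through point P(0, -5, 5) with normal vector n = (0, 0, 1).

The plane through P with normal n = (a, b, c) satisfies n·(r - P) = 0,
i.e. ax + by + cz = a·x₀ + b·y₀ + c·z₀.
d = 0·0 + 0·(-5) + 1·5
  = 0 + 0 + 5
  = 5
Equation: z = 5

z = 5


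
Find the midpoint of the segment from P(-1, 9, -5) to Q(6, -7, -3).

M = ((x₁+x₂)/2, (y₁+y₂)/2, (z₁+z₂)/2)
  = ((-1 + 6)/2, (9 - 7)/2, (-5 - 3)/2)
  = (5/2, 2/2, -8/2)
  = (2.5, 1, -4)

(2.5, 1, -4)


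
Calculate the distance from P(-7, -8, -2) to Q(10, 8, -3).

d = √[(x₂-x₁)² + (y₂-y₁)² + (z₂-z₁)²]
  = √[17² + 16² + (-1)²]
  = √[289 + 256 + 1]
  = √546
  ≈ 23.37

23.37


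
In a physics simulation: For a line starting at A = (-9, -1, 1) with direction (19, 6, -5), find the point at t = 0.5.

P(t) = A + t·d
  = (-9 + 19·0.5, -1 + 6·0.5, 1 + (-5)·0.5)
  = (-9 + 9.5, -1 + 3, 1 - 2.5)
  = (0.5, 2, -1.5)

(0.5, 2, -1.5)


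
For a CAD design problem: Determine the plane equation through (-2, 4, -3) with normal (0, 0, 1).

The plane through P with normal n = (a, b, c) satisfies n·(r - P) = 0,
i.e. ax + by + cz = a·x₀ + b·y₀ + c·z₀.
d = 0·(-2) + 0·4 + 1·(-3)
  = 0 + 0 - 3
  = -3
Equation: z = -3

z = -3


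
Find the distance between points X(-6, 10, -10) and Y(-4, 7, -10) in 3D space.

d = √[(x₂-x₁)² + (y₂-y₁)² + (z₂-z₁)²]
  = √[2² + (-3)² + 0²]
  = √[4 + 9 + 0]
  = √13
  ≈ 3.606

3.606


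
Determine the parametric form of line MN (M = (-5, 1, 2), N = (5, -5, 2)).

Direction vector d = N - M = (5 + 5, -5 - 1, 2 - 2) = (10, -6, 0)
Parametric form r = M + t·d:
x = -5 + 10t, y = 1 - 6t, z = 2

x = -5 + 10t, y = 1 - 6t, z = 2


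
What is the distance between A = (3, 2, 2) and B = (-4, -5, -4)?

d = √[(x₂-x₁)² + (y₂-y₁)² + (z₂-z₁)²]
  = √[(-7)² + (-7)² + (-6)²]
  = √[49 + 49 + 36]
  = √134
  ≈ 11.58

11.58


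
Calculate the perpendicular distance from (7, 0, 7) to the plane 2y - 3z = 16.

distance = |a·x₀ + b·y₀ + c·z₀ - d| / √(a² + b² + c²)
  = |0·7 + 2·0 + (-3)·7 - 16| / √(0² + 2² + (-3)²)
  = |0 + 0 - 21 - 16| / √(0 + 4 + 9)
  = |-37| / √13
  = 37 / 3.606
  ≈ 10.26

10.26


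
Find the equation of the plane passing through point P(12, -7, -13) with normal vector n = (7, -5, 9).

The plane through P with normal n = (a, b, c) satisfies n·(r - P) = 0,
i.e. ax + by + cz = a·x₀ + b·y₀ + c·z₀.
d = 7·12 + (-5)·(-7) + 9·(-13)
  = 84 + 35 - 117
  = 2
Equation: 7x - 5y + 9z = 2

7x - 5y + 9z = 2


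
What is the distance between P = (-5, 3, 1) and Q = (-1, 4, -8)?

d = √[(x₂-x₁)² + (y₂-y₁)² + (z₂-z₁)²]
  = √[4² + 1² + (-9)²]
  = √[16 + 1 + 81]
  = √98
  ≈ 9.899

9.899


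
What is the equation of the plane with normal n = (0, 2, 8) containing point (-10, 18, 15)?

The plane through P with normal n = (a, b, c) satisfies n·(r - P) = 0,
i.e. ax + by + cz = a·x₀ + b·y₀ + c·z₀.
d = 0·(-10) + 2·18 + 8·15
  = 0 + 36 + 120
  = 156
Equation: 2y + 8z = 156

2y + 8z = 156


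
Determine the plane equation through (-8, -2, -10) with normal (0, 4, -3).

The plane through P with normal n = (a, b, c) satisfies n·(r - P) = 0,
i.e. ax + by + cz = a·x₀ + b·y₀ + c·z₀.
d = 0·(-8) + 4·(-2) + (-3)·(-10)
  = 0 - 8 + 30
  = 22
Equation: 4y - 3z = 22

4y - 3z = 22


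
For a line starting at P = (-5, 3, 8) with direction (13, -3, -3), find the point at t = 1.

P(t) = P + t·d
  = (-5 + 13·1, 3 + (-3)·1, 8 + (-3)·1)
  = (-5 + 13, 3 - 3, 8 - 3)
  = (8, 0, 5)

(8, 0, 5)


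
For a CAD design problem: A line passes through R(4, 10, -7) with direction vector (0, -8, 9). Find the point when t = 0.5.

P(t) = R + t·d
  = (4 + 0·0.5, 10 + (-8)·0.5, -7 + 9·0.5)
  = (4 + 0, 10 - 4, -7 + 4.5)
  = (4, 6, -2.5)

(4, 6, -2.5)


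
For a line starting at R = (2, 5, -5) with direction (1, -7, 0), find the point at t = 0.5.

P(t) = R + t·d
  = (2 + 1·0.5, 5 + (-7)·0.5, -5 + 0·0.5)
  = (2 + 0.5, 5 - 3.5, -5 + 0)
  = (2.5, 1.5, -5)

(2.5, 1.5, -5)


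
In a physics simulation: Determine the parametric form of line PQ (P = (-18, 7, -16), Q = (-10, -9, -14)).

Direction vector d = Q - P = (-10 + 18, -9 - 7, -14 + 16) = (8, -16, 2)
Parametric form r = P + t·d:
x = -18 + 8t, y = 7 - 16t, z = -16 + 2t

x = -18 + 8t, y = 7 - 16t, z = -16 + 2t


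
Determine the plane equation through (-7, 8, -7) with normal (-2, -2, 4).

The plane through P with normal n = (a, b, c) satisfies n·(r - P) = 0,
i.e. ax + by + cz = a·x₀ + b·y₀ + c·z₀.
d = (-2)·(-7) + (-2)·8 + 4·(-7)
  = 14 - 16 - 28
  = -30
Equation: -2x - 2y + 4z = -30

-2x - 2y + 4z = -30


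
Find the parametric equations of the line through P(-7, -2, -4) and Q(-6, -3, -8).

Direction vector d = Q - P = (-6 + 7, -3 + 2, -8 + 4) = (1, -1, -4)
Parametric form r = P + t·d:
x = -7 + t, y = -2 - t, z = -4 - 4t

x = -7 + t, y = -2 - t, z = -4 - 4t


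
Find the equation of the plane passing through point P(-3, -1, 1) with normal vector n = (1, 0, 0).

The plane through P with normal n = (a, b, c) satisfies n·(r - P) = 0,
i.e. ax + by + cz = a·x₀ + b·y₀ + c·z₀.
d = 1·(-3) + 0·(-1) + 0·1
  = -3 + 0 + 0
  = -3
Equation: x = -3

x = -3


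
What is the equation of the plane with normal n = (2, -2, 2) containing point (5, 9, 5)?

The plane through P with normal n = (a, b, c) satisfies n·(r - P) = 0,
i.e. ax + by + cz = a·x₀ + b·y₀ + c·z₀.
d = 2·5 + (-2)·9 + 2·5
  = 10 - 18 + 10
  = 2
Equation: 2x - 2y + 2z = 2

2x - 2y + 2z = 2


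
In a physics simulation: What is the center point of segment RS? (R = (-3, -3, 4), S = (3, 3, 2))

M = ((x₁+x₂)/2, (y₁+y₂)/2, (z₁+z₂)/2)
  = ((-3 + 3)/2, (-3 + 3)/2, (4 + 2)/2)
  = (0/2, 0/2, 6/2)
  = (0, 0, 3)

(0, 0, 3)


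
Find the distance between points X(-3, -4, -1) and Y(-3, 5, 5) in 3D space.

d = √[(x₂-x₁)² + (y₂-y₁)² + (z₂-z₁)²]
  = √[0² + 9² + 6²]
  = √[0 + 81 + 36]
  = √117
  ≈ 10.82

10.82


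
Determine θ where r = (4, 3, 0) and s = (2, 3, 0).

r·s = 4·2 + 3·3 + 0·0 = 8 + 9 + 0 = 17
|r| = √(4² + 3² + 0²) = √25 ≈ 5
|s| = √(2² + 3² + 0²) = √13 ≈ 3.606
cos θ = (r·s)/(|r||s|) = 17/(5·3.606) ≈ 0.943
θ = arccos(0.943) ≈ 19.44°

19.44°


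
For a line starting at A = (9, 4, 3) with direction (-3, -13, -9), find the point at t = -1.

P(t) = A + t·d
  = (9 + (-3)·(-1), 4 + (-13)·(-1), 3 + (-9)·(-1))
  = (9 + 3, 4 + 13, 3 + 9)
  = (12, 17, 12)

(12, 17, 12)


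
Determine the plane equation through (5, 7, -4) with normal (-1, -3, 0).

The plane through P with normal n = (a, b, c) satisfies n·(r - P) = 0,
i.e. ax + by + cz = a·x₀ + b·y₀ + c·z₀.
d = (-1)·5 + (-3)·7 + 0·(-4)
  = -5 - 21 + 0
  = -26
Equation: -x - 3y = -26

-x - 3y = -26


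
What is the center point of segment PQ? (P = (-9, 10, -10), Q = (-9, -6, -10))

M = ((x₁+x₂)/2, (y₁+y₂)/2, (z₁+z₂)/2)
  = ((-9 - 9)/2, (10 - 6)/2, (-10 - 10)/2)
  = (-18/2, 4/2, -20/2)
  = (-9, 2, -10)

(-9, 2, -10)


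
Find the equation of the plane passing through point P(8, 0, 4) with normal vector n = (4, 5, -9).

The plane through P with normal n = (a, b, c) satisfies n·(r - P) = 0,
i.e. ax + by + cz = a·x₀ + b·y₀ + c·z₀.
d = 4·8 + 5·0 + (-9)·4
  = 32 + 0 - 36
  = -4
Equation: 4x + 5y - 9z = -4

4x + 5y - 9z = -4


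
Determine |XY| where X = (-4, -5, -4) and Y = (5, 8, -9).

d = √[(x₂-x₁)² + (y₂-y₁)² + (z₂-z₁)²]
  = √[9² + 13² + (-5)²]
  = √[81 + 169 + 25]
  = √275
  ≈ 16.58

16.58


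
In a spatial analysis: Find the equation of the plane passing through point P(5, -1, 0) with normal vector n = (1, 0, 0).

The plane through P with normal n = (a, b, c) satisfies n·(r - P) = 0,
i.e. ax + by + cz = a·x₀ + b·y₀ + c·z₀.
d = 1·5 + 0·(-1) + 0·0
  = 5 + 0 + 0
  = 5
Equation: x = 5

x = 5


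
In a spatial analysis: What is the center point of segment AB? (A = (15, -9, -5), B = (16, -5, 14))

M = ((x₁+x₂)/2, (y₁+y₂)/2, (z₁+z₂)/2)
  = ((15 + 16)/2, (-9 - 5)/2, (-5 + 14)/2)
  = (31/2, -14/2, 9/2)
  = (15.5, -7, 4.5)

(15.5, -7, 4.5)


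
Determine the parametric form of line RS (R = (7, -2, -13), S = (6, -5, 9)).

Direction vector d = S - R = (6 - 7, -5 + 2, 9 + 13) = (-1, -3, 22)
Parametric form r = R + t·d:
x = 7 - t, y = -2 - 3t, z = -13 + 22t

x = 7 - t, y = -2 - 3t, z = -13 + 22t


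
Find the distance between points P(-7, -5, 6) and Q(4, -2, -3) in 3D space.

d = √[(x₂-x₁)² + (y₂-y₁)² + (z₂-z₁)²]
  = √[11² + 3² + (-9)²]
  = √[121 + 9 + 81]
  = √211
  ≈ 14.53

14.53


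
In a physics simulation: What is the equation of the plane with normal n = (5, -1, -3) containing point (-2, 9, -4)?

The plane through P with normal n = (a, b, c) satisfies n·(r - P) = 0,
i.e. ax + by + cz = a·x₀ + b·y₀ + c·z₀.
d = 5·(-2) + (-1)·9 + (-3)·(-4)
  = -10 - 9 + 12
  = -7
Equation: 5x - y - 3z = -7

5x - y - 3z = -7


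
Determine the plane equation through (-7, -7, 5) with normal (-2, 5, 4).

The plane through P with normal n = (a, b, c) satisfies n·(r - P) = 0,
i.e. ax + by + cz = a·x₀ + b·y₀ + c·z₀.
d = (-2)·(-7) + 5·(-7) + 4·5
  = 14 - 35 + 20
  = -1
Equation: -2x + 5y + 4z = -1

-2x + 5y + 4z = -1


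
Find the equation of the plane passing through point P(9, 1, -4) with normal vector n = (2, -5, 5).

The plane through P with normal n = (a, b, c) satisfies n·(r - P) = 0,
i.e. ax + by + cz = a·x₀ + b·y₀ + c·z₀.
d = 2·9 + (-5)·1 + 5·(-4)
  = 18 - 5 - 20
  = -7
Equation: 2x - 5y + 5z = -7

2x - 5y + 5z = -7


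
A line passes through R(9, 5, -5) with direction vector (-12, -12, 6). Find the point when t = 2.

P(t) = R + t·d
  = (9 + (-12)·2, 5 + (-12)·2, -5 + 6·2)
  = (9 - 24, 5 - 24, -5 + 12)
  = (-15, -19, 7)

(-15, -19, 7)


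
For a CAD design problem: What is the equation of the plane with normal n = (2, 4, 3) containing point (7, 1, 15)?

The plane through P with normal n = (a, b, c) satisfies n·(r - P) = 0,
i.e. ax + by + cz = a·x₀ + b·y₀ + c·z₀.
d = 2·7 + 4·1 + 3·15
  = 14 + 4 + 45
  = 63
Equation: 2x + 4y + 3z = 63

2x + 4y + 3z = 63


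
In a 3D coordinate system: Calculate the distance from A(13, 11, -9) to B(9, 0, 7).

d = √[(x₂-x₁)² + (y₂-y₁)² + (z₂-z₁)²]
  = √[(-4)² + (-11)² + 16²]
  = √[16 + 121 + 256]
  = √393
  ≈ 19.82

19.82


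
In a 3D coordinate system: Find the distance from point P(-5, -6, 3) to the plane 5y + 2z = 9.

distance = |a·x₀ + b·y₀ + c·z₀ - d| / √(a² + b² + c²)
  = |0·(-5) + 5·(-6) + 2·3 - 9| / √(0² + 5² + 2²)
  = |0 - 30 + 6 - 9| / √(0 + 25 + 4)
  = |-33| / √29
  = 33 / 5.385
  ≈ 6.128

6.128


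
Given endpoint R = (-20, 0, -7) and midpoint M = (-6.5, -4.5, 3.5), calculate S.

S = 2M - R
  = (2·(-6.5) - (-20), 2·(-4.5) - 0, 2·3.5 - (-7))
  = (-13 + 20, -9 + 0, 7 + 7)
  = (7, -9, 14)

(7, -9, 14)


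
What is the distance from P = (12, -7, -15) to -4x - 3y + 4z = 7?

distance = |a·x₀ + b·y₀ + c·z₀ - d| / √(a² + b² + c²)
  = |(-4)·12 + (-3)·(-7) + 4·(-15) - 7| / √((-4)² + (-3)² + 4²)
  = |-48 + 21 - 60 - 7| / √(16 + 9 + 16)
  = |-94| / √41
  = 94 / 6.403
  ≈ 14.68

14.68


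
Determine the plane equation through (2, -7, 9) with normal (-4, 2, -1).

The plane through P with normal n = (a, b, c) satisfies n·(r - P) = 0,
i.e. ax + by + cz = a·x₀ + b·y₀ + c·z₀.
d = (-4)·2 + 2·(-7) + (-1)·9
  = -8 - 14 - 9
  = -31
Equation: -4x + 2y - z = -31

-4x + 2y - z = -31


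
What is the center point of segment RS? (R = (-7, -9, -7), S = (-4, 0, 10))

M = ((x₁+x₂)/2, (y₁+y₂)/2, (z₁+z₂)/2)
  = ((-7 - 4)/2, (-9 + 0)/2, (-7 + 10)/2)
  = (-11/2, -9/2, 3/2)
  = (-5.5, -4.5, 1.5)

(-5.5, -4.5, 1.5)


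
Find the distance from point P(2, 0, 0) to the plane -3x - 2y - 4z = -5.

distance = |a·x₀ + b·y₀ + c·z₀ - d| / √(a² + b² + c²)
  = |(-3)·2 + (-2)·0 + (-4)·0 - (-5)| / √((-3)² + (-2)² + (-4)²)
  = |-6 + 0 + 0 + 5| / √(9 + 4 + 16)
  = |-1| / √29
  = 1 / 5.385
  ≈ 0.1857

0.1857


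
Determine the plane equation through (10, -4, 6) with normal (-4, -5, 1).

The plane through P with normal n = (a, b, c) satisfies n·(r - P) = 0,
i.e. ax + by + cz = a·x₀ + b·y₀ + c·z₀.
d = (-4)·10 + (-5)·(-4) + 1·6
  = -40 + 20 + 6
  = -14
Equation: -4x - 5y + z = -14

-4x - 5y + z = -14


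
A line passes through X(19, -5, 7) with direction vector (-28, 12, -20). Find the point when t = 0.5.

P(t) = X + t·d
  = (19 + (-28)·0.5, -5 + 12·0.5, 7 + (-20)·0.5)
  = (19 - 14, -5 + 6, 7 - 10)
  = (5, 1, -3)

(5, 1, -3)


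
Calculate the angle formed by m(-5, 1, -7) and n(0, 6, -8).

m·n = (-5)·0 + 1·6 + (-7)·(-8) = 0 + 6 + 56 = 62
|m| = √((-5)² + 1² + (-7)²) = √75 ≈ 8.66
|n| = √(0² + 6² + (-8)²) = √100 ≈ 10
cos θ = (m·n)/(|m||n|) = 62/(8.66·10) ≈ 0.7159
θ = arccos(0.7159) ≈ 44.28°

44.28°


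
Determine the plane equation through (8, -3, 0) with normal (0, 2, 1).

The plane through P with normal n = (a, b, c) satisfies n·(r - P) = 0,
i.e. ax + by + cz = a·x₀ + b·y₀ + c·z₀.
d = 0·8 + 2·(-3) + 1·0
  = 0 - 6 + 0
  = -6
Equation: 2y + z = -6

2y + z = -6


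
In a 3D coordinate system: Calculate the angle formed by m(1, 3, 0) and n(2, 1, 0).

m·n = 1·2 + 3·1 + 0·0 = 2 + 3 + 0 = 5
|m| = √(1² + 3² + 0²) = √10 ≈ 3.162
|n| = √(2² + 1² + 0²) = √5 ≈ 2.236
cos θ = (m·n)/(|m||n|) = 5/(3.162·2.236) ≈ 0.7071
θ = arccos(0.7071) ≈ 45°

45°


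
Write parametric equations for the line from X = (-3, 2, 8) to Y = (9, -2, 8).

Direction vector d = Y - X = (9 + 3, -2 - 2, 8 - 8) = (12, -4, 0)
Parametric form r = X + t·d:
x = -3 + 12t, y = 2 - 4t, z = 8

x = -3 + 12t, y = 2 - 4t, z = 8


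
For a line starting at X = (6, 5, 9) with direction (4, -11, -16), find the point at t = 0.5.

P(t) = X + t·d
  = (6 + 4·0.5, 5 + (-11)·0.5, 9 + (-16)·0.5)
  = (6 + 2, 5 - 5.5, 9 - 8)
  = (8, -0.5, 1)

(8, -0.5, 1)


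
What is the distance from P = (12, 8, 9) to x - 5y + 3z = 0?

distance = |a·x₀ + b·y₀ + c·z₀ - d| / √(a² + b² + c²)
  = |1·12 + (-5)·8 + 3·9 - 0| / √(1² + (-5)² + 3²)
  = |12 - 40 + 27 + 0| / √(1 + 25 + 9)
  = |-1| / √35
  = 1 / 5.916
  ≈ 0.169

0.169


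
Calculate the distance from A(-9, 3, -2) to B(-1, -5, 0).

d = √[(x₂-x₁)² + (y₂-y₁)² + (z₂-z₁)²]
  = √[8² + (-8)² + 2²]
  = √[64 + 64 + 4]
  = √132
  ≈ 11.49

11.49


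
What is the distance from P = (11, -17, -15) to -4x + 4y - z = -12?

distance = |a·x₀ + b·y₀ + c·z₀ - d| / √(a² + b² + c²)
  = |(-4)·11 + 4·(-17) + (-1)·(-15) - (-12)| / √((-4)² + 4² + (-1)²)
  = |-44 - 68 + 15 + 12| / √(16 + 16 + 1)
  = |-85| / √33
  = 85 / 5.745
  ≈ 14.8

14.8


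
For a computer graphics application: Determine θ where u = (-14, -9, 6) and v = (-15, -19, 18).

u·v = (-14)·(-15) + (-9)·(-19) + 6·18 = 210 + 171 + 108 = 489
|u| = √((-14)² + (-9)² + 6²) = √313 ≈ 17.69
|v| = √((-15)² + (-19)² + 18²) = √910 ≈ 30.17
cos θ = (u·v)/(|u||v|) = 489/(17.69·30.17) ≈ 0.9163
θ = arccos(0.9163) ≈ 23.62°

23.62°


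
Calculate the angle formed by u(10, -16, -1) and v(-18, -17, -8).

u·v = 10·(-18) + (-16)·(-17) + (-1)·(-8) = -180 + 272 + 8 = 100
|u| = √(10² + (-16)² + (-1)²) = √357 ≈ 18.89
|v| = √((-18)² + (-17)² + (-8)²) = √677 ≈ 26.02
cos θ = (u·v)/(|u||v|) = 100/(18.89·26.02) ≈ 0.2034
θ = arccos(0.2034) ≈ 78.26°

78.26°


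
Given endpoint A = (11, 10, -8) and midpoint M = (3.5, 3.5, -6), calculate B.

B = 2M - A
  = (2·3.5 - 11, 2·3.5 - 10, 2·(-6) - (-8))
  = (7 - 11, 7 - 10, -12 + 8)
  = (-4, -3, -4)

(-4, -3, -4)


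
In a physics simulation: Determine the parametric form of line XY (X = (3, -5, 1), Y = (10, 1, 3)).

Direction vector d = Y - X = (10 - 3, 1 + 5, 3 - 1) = (7, 6, 2)
Parametric form r = X + t·d:
x = 3 + 7t, y = -5 + 6t, z = 1 + 2t

x = 3 + 7t, y = -5 + 6t, z = 1 + 2t


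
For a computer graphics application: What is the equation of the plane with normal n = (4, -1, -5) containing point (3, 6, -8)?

The plane through P with normal n = (a, b, c) satisfies n·(r - P) = 0,
i.e. ax + by + cz = a·x₀ + b·y₀ + c·z₀.
d = 4·3 + (-1)·6 + (-5)·(-8)
  = 12 - 6 + 40
  = 46
Equation: 4x - y - 5z = 46

4x - y - 5z = 46


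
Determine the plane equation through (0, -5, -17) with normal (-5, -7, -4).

The plane through P with normal n = (a, b, c) satisfies n·(r - P) = 0,
i.e. ax + by + cz = a·x₀ + b·y₀ + c·z₀.
d = (-5)·0 + (-7)·(-5) + (-4)·(-17)
  = 0 + 35 + 68
  = 103
Equation: -5x - 7y - 4z = 103

-5x - 7y - 4z = 103


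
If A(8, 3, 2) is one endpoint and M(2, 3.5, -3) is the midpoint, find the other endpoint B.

B = 2M - A
  = (2·2 - 8, 2·3.5 - 3, 2·(-3) - 2)
  = (4 - 8, 7 - 3, -6 - 2)
  = (-4, 4, -8)

(-4, 4, -8)


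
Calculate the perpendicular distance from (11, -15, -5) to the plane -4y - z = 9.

distance = |a·x₀ + b·y₀ + c·z₀ - d| / √(a² + b² + c²)
  = |0·11 + (-4)·(-15) + (-1)·(-5) - 9| / √(0² + (-4)² + (-1)²)
  = |0 + 60 + 5 - 9| / √(0 + 16 + 1)
  = |56| / √17
  = 56 / 4.123
  ≈ 13.58

13.58


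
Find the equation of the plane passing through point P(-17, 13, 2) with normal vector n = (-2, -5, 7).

The plane through P with normal n = (a, b, c) satisfies n·(r - P) = 0,
i.e. ax + by + cz = a·x₀ + b·y₀ + c·z₀.
d = (-2)·(-17) + (-5)·13 + 7·2
  = 34 - 65 + 14
  = -17
Equation: -2x - 5y + 7z = -17

-2x - 5y + 7z = -17


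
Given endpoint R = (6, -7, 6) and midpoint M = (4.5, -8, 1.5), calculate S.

S = 2M - R
  = (2·4.5 - 6, 2·(-8) - (-7), 2·1.5 - 6)
  = (9 - 6, -16 + 7, 3 - 6)
  = (3, -9, -3)

(3, -9, -3)


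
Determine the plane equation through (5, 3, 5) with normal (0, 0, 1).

The plane through P with normal n = (a, b, c) satisfies n·(r - P) = 0,
i.e. ax + by + cz = a·x₀ + b·y₀ + c·z₀.
d = 0·5 + 0·3 + 1·5
  = 0 + 0 + 5
  = 5
Equation: z = 5

z = 5


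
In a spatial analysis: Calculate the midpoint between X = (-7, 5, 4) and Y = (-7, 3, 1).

M = ((x₁+x₂)/2, (y₁+y₂)/2, (z₁+z₂)/2)
  = ((-7 - 7)/2, (5 + 3)/2, (4 + 1)/2)
  = (-14/2, 8/2, 5/2)
  = (-7, 4, 2.5)

(-7, 4, 2.5)


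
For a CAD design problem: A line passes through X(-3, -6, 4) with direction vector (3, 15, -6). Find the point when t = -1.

P(t) = X + t·d
  = (-3 + 3·(-1), -6 + 15·(-1), 4 + (-6)·(-1))
  = (-3 - 3, -6 - 15, 4 + 6)
  = (-6, -21, 10)

(-6, -21, 10)
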